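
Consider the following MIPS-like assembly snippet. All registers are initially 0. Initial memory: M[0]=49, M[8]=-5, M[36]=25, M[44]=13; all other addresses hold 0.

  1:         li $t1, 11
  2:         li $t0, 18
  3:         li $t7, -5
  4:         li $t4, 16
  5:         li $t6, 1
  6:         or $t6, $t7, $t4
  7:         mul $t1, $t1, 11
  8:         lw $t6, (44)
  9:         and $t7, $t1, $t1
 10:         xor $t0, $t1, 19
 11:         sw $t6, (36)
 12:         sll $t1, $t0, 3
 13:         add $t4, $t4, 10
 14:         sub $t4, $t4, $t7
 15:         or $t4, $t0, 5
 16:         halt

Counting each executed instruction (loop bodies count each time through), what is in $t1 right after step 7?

li $t1, 11 → $t1=11
li $t0, 18 → $t0=18
li $t7, -5 → $t7=-5
li $t4, 16 → $t4=16
li $t6, 1 → $t6=1
or $t6, $t7, $t4 → $t6=(-5)|16=-5
mul $t1, $t1, 11 → $t1=11*11=121
After step 7: $t1 = 121.

121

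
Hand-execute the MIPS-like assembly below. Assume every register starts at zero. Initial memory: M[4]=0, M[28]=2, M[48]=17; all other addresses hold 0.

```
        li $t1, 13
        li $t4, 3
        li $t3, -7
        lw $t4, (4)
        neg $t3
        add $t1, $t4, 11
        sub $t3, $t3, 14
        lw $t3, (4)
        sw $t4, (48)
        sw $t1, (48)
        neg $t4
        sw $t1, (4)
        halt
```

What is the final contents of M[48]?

11

after li $t1, 13: $t1=13
after li $t4, 3: $t4=3
after li $t3, -7: $t3=-7
after lw $t4, (4): $t4=M[4]=0
after neg $t3: $t3=-(-7)=7
after add $t1, $t4, 11: $t1=0+11=11
after sub $t3, $t3, 14: $t3=7-14=-7
after lw $t3, (4): $t3=M[4]=0
sw $t4, (48) → M[48]=0
sw $t1, (48) → M[48]=11
after neg $t4: $t4=-(0)=0
sw $t1, (4) → M[4]=11
halt.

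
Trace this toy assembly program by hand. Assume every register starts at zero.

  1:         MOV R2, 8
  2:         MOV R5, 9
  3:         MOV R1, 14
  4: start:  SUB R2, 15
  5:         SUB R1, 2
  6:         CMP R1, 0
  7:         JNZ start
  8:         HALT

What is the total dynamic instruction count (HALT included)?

32

MOV R2, 8 → R2=8
MOV R5, 9 → R5=9
MOV R1, 14 → R1=14
SUB R2, 15 → R2=8-15=-7
SUB R1, 2 → R1=14-2=12
CMP R1, 0  (cmp 12,0)
JNZ start: taken
SUB R2, 15 → R2=(-7)-15=-22
SUB R1, 2 → R1=12-2=10
CMP R1, 0  (cmp 10,0)
JNZ start: taken
SUB R2, 15 → R2=(-22)-15=-37
SUB R1, 2 → R1=10-2=8
CMP R1, 0  (cmp 8,0)
JNZ start: taken
SUB R2, 15 → R2=(-37)-15=-52
SUB R1, 2 → R1=8-2=6
CMP R1, 0  (cmp 6,0)
JNZ start: taken
SUB R2, 15 → R2=(-52)-15=-67
SUB R1, 2 → R1=6-2=4
CMP R1, 0  (cmp 4,0)
JNZ start: taken
SUB R2, 15 → R2=(-67)-15=-82
SUB R1, 2 → R1=4-2=2
CMP R1, 0  (cmp 2,0)
JNZ start: taken
SUB R2, 15 → R2=(-82)-15=-97
SUB R1, 2 → R1=2-2=0
CMP R1, 0  (cmp 0,0)
JNZ start: not taken
halt.
Total executed instructions: 32.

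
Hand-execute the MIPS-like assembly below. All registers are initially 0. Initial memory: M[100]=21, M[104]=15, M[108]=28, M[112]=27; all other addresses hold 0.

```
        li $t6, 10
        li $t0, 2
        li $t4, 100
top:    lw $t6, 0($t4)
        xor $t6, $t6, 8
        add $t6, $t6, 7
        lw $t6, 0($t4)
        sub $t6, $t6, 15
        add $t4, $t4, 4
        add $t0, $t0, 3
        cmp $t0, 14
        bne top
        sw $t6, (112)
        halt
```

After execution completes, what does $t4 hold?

li $t6, 10 → $t6=10
li $t0, 2 → $t0=2
li $t4, 100 → $t4=100
lw $t6, 0($t4) → $t6=M[100]=21
xor $t6, $t6, 8 → $t6=21^8=29
add $t6, $t6, 7 → $t6=29+7=36
lw $t6, 0($t4) → $t6=M[100]=21
sub $t6, $t6, 15 → $t6=21-15=6
add $t4, $t4, 4 → $t4=100+4=104
add $t0, $t0, 3 → $t0=2+3=5
cmp $t0, 14  (cmp 5,14)
bne top: taken
lw $t6, 0($t4) → $t6=M[104]=15
xor $t6, $t6, 8 → $t6=15^8=7
add $t6, $t6, 7 → $t6=7+7=14
lw $t6, 0($t4) → $t6=M[104]=15
sub $t6, $t6, 15 → $t6=15-15=0
add $t4, $t4, 4 → $t4=104+4=108
add $t0, $t0, 3 → $t0=5+3=8
cmp $t0, 14  (cmp 8,14)
bne top: taken
lw $t6, 0($t4) → $t6=M[108]=28
xor $t6, $t6, 8 → $t6=28^8=20
add $t6, $t6, 7 → $t6=20+7=27
lw $t6, 0($t4) → $t6=M[108]=28
sub $t6, $t6, 15 → $t6=28-15=13
add $t4, $t4, 4 → $t4=108+4=112
add $t0, $t0, 3 → $t0=8+3=11
cmp $t0, 14  (cmp 11,14)
bne top: taken
lw $t6, 0($t4) → $t6=M[112]=27
xor $t6, $t6, 8 → $t6=27^8=19
add $t6, $t6, 7 → $t6=19+7=26
lw $t6, 0($t4) → $t6=M[112]=27
sub $t6, $t6, 15 → $t6=27-15=12
add $t4, $t4, 4 → $t4=112+4=116
add $t0, $t0, 3 → $t0=11+3=14
cmp $t0, 14  (cmp 14,14)
bne top: not taken
sw $t6, (112) → M[112]=12
halt.

116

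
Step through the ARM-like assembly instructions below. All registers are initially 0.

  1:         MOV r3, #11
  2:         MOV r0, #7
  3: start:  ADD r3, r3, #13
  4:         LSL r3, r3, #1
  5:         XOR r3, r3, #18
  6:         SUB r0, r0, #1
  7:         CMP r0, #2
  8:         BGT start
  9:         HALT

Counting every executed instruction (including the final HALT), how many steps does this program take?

33

r3=11
r0=7
r3=11+13=24
r3=24<<1=48
r3=48^18=34
r0=7-1=6
CMP r0, #2  (cmp 6,2)
BGT start: taken
r3=34+13=47
r3=47<<1=94
r3=94^18=76
r0=6-1=5
CMP r0, #2  (cmp 5,2)
BGT start: taken
r3=76+13=89
r3=89<<1=178
r3=178^18=160
r0=5-1=4
CMP r0, #2  (cmp 4,2)
BGT start: taken
r3=160+13=173
r3=173<<1=346
r3=346^18=328
r0=4-1=3
CMP r0, #2  (cmp 3,2)
BGT start: taken
r3=328+13=341
r3=341<<1=682
r3=682^18=696
r0=3-1=2
CMP r0, #2  (cmp 2,2)
BGT start: not taken
halt.
Total executed instructions: 33.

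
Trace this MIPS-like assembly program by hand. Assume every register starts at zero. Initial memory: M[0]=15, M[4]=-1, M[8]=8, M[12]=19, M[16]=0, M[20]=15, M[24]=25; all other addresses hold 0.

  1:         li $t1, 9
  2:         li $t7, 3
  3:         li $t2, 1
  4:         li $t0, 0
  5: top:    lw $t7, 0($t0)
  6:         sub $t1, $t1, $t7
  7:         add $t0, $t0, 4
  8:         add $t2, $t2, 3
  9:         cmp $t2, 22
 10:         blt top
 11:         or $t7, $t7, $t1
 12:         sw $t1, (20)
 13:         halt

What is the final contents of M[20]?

li $t1, 9 → $t1=9
li $t7, 3 → $t7=3
li $t2, 1 → $t2=1
li $t0, 0 → $t0=0
lw $t7, 0($t0) → $t7=M[0]=15
sub $t1, $t1, $t7 → $t1=9-15=-6
add $t0, $t0, 4 → $t0=0+4=4
add $t2, $t2, 3 → $t2=1+3=4
cmp $t2, 22  (cmp 4,22)
blt top: taken
lw $t7, 0($t0) → $t7=M[4]=-1
sub $t1, $t1, $t7 → $t1=(-6)-(-1)=-5
add $t0, $t0, 4 → $t0=4+4=8
add $t2, $t2, 3 → $t2=4+3=7
cmp $t2, 22  (cmp 7,22)
blt top: taken
lw $t7, 0($t0) → $t7=M[8]=8
sub $t1, $t1, $t7 → $t1=(-5)-8=-13
add $t0, $t0, 4 → $t0=8+4=12
add $t2, $t2, 3 → $t2=7+3=10
cmp $t2, 22  (cmp 10,22)
blt top: taken
lw $t7, 0($t0) → $t7=M[12]=19
sub $t1, $t1, $t7 → $t1=(-13)-19=-32
add $t0, $t0, 4 → $t0=12+4=16
add $t2, $t2, 3 → $t2=10+3=13
cmp $t2, 22  (cmp 13,22)
blt top: taken
lw $t7, 0($t0) → $t7=M[16]=0
sub $t1, $t1, $t7 → $t1=(-32)-0=-32
add $t0, $t0, 4 → $t0=16+4=20
add $t2, $t2, 3 → $t2=13+3=16
cmp $t2, 22  (cmp 16,22)
blt top: taken
lw $t7, 0($t0) → $t7=M[20]=15
sub $t1, $t1, $t7 → $t1=(-32)-15=-47
add $t0, $t0, 4 → $t0=20+4=24
add $t2, $t2, 3 → $t2=16+3=19
cmp $t2, 22  (cmp 19,22)
blt top: taken
lw $t7, 0($t0) → $t7=M[24]=25
sub $t1, $t1, $t7 → $t1=(-47)-25=-72
add $t0, $t0, 4 → $t0=24+4=28
add $t2, $t2, 3 → $t2=19+3=22
cmp $t2, 22  (cmp 22,22)
blt top: not taken
or $t7, $t7, $t1 → $t7=25|(-72)=-71
sw $t1, (20) → M[20]=-72
halt.

-72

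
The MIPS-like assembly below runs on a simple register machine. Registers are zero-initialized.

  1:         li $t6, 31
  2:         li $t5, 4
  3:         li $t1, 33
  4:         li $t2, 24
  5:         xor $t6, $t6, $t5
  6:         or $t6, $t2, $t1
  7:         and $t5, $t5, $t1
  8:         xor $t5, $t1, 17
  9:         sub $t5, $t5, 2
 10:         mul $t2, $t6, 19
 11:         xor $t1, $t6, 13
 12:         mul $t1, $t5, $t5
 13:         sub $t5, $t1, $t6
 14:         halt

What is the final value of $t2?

1083

li $t6, 31 → $t6=31
li $t5, 4 → $t5=4
li $t1, 33 → $t1=33
li $t2, 24 → $t2=24
xor $t6, $t6, $t5 → $t6=31^4=27
or $t6, $t2, $t1 → $t6=24|33=57
and $t5, $t5, $t1 → $t5=4&33=0
xor $t5, $t1, 17 → $t5=33^17=48
sub $t5, $t5, 2 → $t5=48-2=46
mul $t2, $t6, 19 → $t2=57*19=1083
xor $t1, $t6, 13 → $t1=57^13=52
mul $t1, $t5, $t5 → $t1=46*46=2116
sub $t5, $t1, $t6 → $t5=2116-57=2059
halt.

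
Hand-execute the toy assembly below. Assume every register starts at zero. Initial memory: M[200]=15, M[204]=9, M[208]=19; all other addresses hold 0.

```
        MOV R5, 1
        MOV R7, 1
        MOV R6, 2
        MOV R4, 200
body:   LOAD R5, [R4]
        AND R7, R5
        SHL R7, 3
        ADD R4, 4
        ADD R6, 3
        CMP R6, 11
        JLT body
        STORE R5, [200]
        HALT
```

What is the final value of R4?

212

R5=1
R7=1
R6=2
R4=200
R5=M[200]=15
R7=1&15=1
R7=1<<3=8
R4=200+4=204
R6=2+3=5
CMP R6, 11  (cmp 5,11)
JLT body: taken
R5=M[204]=9
R7=8&9=8
R7=8<<3=64
R4=204+4=208
R6=5+3=8
CMP R6, 11  (cmp 8,11)
JLT body: taken
R5=M[208]=19
R7=64&19=0
R7=0<<3=0
R4=208+4=212
R6=8+3=11
CMP R6, 11  (cmp 11,11)
JLT body: not taken
STORE R5, [200] → M[200]=19
halt.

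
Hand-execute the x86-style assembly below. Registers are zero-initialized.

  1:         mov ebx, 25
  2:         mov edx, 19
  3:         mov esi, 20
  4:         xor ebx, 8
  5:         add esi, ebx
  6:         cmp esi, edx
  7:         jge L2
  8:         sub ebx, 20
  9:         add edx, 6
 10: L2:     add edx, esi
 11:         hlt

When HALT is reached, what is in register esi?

37

after mov ebx, 25: ebx=25
after mov edx, 19: edx=19
after mov esi, 20: esi=20
after xor ebx, 8: ebx=25^8=17
after add esi, ebx: esi=20+17=37
cmp esi, edx  (cmp 37,19)
jge L2: taken
after add edx, esi: edx=19+37=56
halt.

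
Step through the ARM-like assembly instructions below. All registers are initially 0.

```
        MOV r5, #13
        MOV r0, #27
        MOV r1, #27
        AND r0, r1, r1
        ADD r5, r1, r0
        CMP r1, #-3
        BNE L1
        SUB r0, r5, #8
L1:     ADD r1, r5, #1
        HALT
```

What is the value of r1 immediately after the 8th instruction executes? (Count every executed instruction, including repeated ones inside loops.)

after MOV r5, #13: r5=13
after MOV r0, #27: r0=27
after MOV r1, #27: r1=27
after AND r0, r1, r1: r0=27&27=27
after ADD r5, r1, r0: r5=27+27=54
CMP r1, #-3  (cmp 27,-3)
BNE L1: taken
after ADD r1, r5, #1: r1=54+1=55
After step 8: r1 = 55.

55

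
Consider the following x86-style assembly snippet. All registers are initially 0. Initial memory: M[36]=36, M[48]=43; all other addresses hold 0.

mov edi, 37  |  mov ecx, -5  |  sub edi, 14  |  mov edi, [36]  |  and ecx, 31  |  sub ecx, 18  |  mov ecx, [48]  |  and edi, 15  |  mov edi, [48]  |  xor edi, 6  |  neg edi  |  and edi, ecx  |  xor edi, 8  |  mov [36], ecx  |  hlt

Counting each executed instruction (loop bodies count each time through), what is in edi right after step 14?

edi=37
ecx=-5
edi=37-14=23
edi=M[36]=36
ecx=(-5)&31=27
ecx=27-18=9
ecx=M[48]=43
edi=36&15=4
edi=M[48]=43
edi=43^6=45
edi=-(45)=-45
edi=(-45)&43=3
edi=3^8=11
mov [36], ecx → M[36]=43
After step 14: edi = 11.

11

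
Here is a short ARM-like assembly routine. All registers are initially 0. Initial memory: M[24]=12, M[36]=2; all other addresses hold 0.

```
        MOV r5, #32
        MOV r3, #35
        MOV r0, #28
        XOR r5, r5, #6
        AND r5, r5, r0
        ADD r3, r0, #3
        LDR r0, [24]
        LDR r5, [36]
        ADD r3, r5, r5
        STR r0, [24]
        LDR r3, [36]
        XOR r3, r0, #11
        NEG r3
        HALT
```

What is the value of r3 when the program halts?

MOV r5, #32 → r5=32
MOV r3, #35 → r3=35
MOV r0, #28 → r0=28
XOR r5, r5, #6 → r5=32^6=38
AND r5, r5, r0 → r5=38&28=4
ADD r3, r0, #3 → r3=28+3=31
LDR r0, [24] → r0=M[24]=12
LDR r5, [36] → r5=M[36]=2
ADD r3, r5, r5 → r3=2+2=4
STR r0, [24] → M[24]=12
LDR r3, [36] → r3=M[36]=2
XOR r3, r0, #11 → r3=12^11=7
NEG r3 → r3=-(7)=-7
halt.

-7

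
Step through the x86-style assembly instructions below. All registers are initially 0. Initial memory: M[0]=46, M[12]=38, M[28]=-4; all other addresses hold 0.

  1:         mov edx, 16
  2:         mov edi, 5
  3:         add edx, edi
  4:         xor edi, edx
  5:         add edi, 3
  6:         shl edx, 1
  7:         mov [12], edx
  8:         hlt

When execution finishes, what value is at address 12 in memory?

edx=16
edi=5
edx=16+5=21
edi=5^21=16
edi=16+3=19
edx=21<<1=42
mov [12], edx → M[12]=42
halt.

42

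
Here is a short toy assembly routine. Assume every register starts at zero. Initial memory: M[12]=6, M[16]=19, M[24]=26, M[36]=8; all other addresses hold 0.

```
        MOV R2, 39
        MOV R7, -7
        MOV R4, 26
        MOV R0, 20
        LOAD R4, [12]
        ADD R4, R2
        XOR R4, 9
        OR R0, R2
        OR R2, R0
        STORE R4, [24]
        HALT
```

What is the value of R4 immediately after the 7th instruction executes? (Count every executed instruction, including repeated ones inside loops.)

36

R2=39
R7=-7
R4=26
R0=20
R4=M[12]=6
R4=6+39=45
R4=45^9=36
After step 7: R4 = 36.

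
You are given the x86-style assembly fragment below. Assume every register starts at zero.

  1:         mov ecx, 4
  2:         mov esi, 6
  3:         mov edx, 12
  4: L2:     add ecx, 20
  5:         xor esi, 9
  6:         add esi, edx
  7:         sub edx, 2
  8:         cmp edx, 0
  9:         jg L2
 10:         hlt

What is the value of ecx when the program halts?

124

ecx=4
esi=6
edx=12
ecx=4+20=24
esi=6^9=15
esi=15+12=27
edx=12-2=10
cmp edx, 0  (cmp 10,0)
jg L2: taken
ecx=24+20=44
esi=27^9=18
esi=18+10=28
edx=10-2=8
cmp edx, 0  (cmp 8,0)
jg L2: taken
ecx=44+20=64
esi=28^9=21
esi=21+8=29
edx=8-2=6
cmp edx, 0  (cmp 6,0)
jg L2: taken
ecx=64+20=84
esi=29^9=20
esi=20+6=26
edx=6-2=4
cmp edx, 0  (cmp 4,0)
jg L2: taken
ecx=84+20=104
esi=26^9=19
esi=19+4=23
edx=4-2=2
cmp edx, 0  (cmp 2,0)
jg L2: taken
ecx=104+20=124
esi=23^9=30
esi=30+2=32
edx=2-2=0
cmp edx, 0  (cmp 0,0)
jg L2: not taken
halt.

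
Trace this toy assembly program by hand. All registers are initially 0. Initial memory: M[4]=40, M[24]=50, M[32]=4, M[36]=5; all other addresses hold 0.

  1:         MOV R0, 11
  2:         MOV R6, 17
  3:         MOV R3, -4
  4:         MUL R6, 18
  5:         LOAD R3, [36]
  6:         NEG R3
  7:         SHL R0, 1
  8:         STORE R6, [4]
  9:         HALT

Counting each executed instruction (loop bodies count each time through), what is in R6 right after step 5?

306

after MOV R0, 11: R0=11
after MOV R6, 17: R6=17
after MOV R3, -4: R3=-4
after MUL R6, 18: R6=17*18=306
after LOAD R3, [36]: R3=M[36]=5
After step 5: R6 = 306.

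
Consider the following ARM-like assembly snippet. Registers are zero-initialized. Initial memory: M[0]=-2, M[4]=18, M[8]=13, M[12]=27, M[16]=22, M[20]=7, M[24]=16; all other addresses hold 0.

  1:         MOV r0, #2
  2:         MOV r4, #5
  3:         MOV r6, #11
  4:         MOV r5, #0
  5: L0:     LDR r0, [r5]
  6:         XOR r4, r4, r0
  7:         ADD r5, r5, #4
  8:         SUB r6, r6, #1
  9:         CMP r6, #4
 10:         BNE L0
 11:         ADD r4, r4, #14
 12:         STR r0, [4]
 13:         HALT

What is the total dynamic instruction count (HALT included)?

r0=2
r4=5
r6=11
r5=0
r0=M[0]=-2
r4=5^(-2)=-5
r5=0+4=4
r6=11-1=10
CMP r6, #4  (cmp 10,4)
BNE L0: taken
r0=M[4]=18
r4=(-5)^18=-23
r5=4+4=8
r6=10-1=9
CMP r6, #4  (cmp 9,4)
BNE L0: taken
r0=M[8]=13
r4=(-23)^13=-28
r5=8+4=12
r6=9-1=8
CMP r6, #4  (cmp 8,4)
BNE L0: taken
r0=M[12]=27
r4=(-28)^27=-1
r5=12+4=16
r6=8-1=7
CMP r6, #4  (cmp 7,4)
BNE L0: taken
r0=M[16]=22
r4=(-1)^22=-23
r5=16+4=20
r6=7-1=6
CMP r6, #4  (cmp 6,4)
BNE L0: taken
r0=M[20]=7
r4=(-23)^7=-18
r5=20+4=24
r6=6-1=5
CMP r6, #4  (cmp 5,4)
BNE L0: taken
r0=M[24]=16
r4=(-18)^16=-2
r5=24+4=28
r6=5-1=4
CMP r6, #4  (cmp 4,4)
BNE L0: not taken
r4=(-2)+14=12
STR r0, [4] → M[4]=16
halt.
Total executed instructions: 49.

49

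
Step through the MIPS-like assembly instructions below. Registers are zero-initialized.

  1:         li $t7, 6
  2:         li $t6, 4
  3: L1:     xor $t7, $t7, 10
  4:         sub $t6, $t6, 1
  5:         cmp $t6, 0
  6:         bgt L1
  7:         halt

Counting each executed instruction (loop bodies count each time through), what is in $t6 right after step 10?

2

$t7=6
$t6=4
$t7=6^10=12
$t6=4-1=3
cmp $t6, 0  (cmp 3,0)
bgt L1: taken
$t7=12^10=6
$t6=3-1=2
cmp $t6, 0  (cmp 2,0)
bgt L1: taken
After step 10: $t6 = 2.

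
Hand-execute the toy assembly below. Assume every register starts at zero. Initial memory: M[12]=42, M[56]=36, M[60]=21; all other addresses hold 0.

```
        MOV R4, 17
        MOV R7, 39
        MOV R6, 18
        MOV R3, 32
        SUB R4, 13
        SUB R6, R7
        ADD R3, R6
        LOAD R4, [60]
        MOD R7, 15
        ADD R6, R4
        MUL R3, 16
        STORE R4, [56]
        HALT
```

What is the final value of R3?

MOV R4, 17 → R4=17
MOV R7, 39 → R7=39
MOV R6, 18 → R6=18
MOV R3, 32 → R3=32
SUB R4, 13 → R4=17-13=4
SUB R6, R7 → R6=18-39=-21
ADD R3, R6 → R3=32+(-21)=11
LOAD R4, [60] → R4=M[60]=21
MOD R7, 15 → R7=39%15=9
ADD R6, R4 → R6=(-21)+21=0
MUL R3, 16 → R3=11*16=176
STORE R4, [56] → M[56]=21
halt.

176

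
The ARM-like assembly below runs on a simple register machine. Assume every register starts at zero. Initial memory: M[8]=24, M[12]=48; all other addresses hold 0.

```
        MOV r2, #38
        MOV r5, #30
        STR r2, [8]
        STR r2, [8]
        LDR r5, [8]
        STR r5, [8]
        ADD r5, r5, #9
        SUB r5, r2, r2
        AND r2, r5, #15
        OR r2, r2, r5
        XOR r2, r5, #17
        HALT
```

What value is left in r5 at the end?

r2=38
r5=30
STR r2, [8] → M[8]=38
STR r2, [8] → M[8]=38
r5=M[8]=38
STR r5, [8] → M[8]=38
r5=38+9=47
r5=38-38=0
r2=0&15=0
r2=0|0=0
r2=0^17=17
halt.

0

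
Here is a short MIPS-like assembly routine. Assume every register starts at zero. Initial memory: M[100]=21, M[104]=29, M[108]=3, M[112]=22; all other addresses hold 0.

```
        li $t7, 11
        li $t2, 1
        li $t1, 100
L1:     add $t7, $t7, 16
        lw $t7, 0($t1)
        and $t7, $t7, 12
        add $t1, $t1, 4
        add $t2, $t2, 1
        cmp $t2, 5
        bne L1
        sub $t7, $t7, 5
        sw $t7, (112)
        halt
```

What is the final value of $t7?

-1

$t7=11
$t2=1
$t1=100
$t7=11+16=27
$t7=M[100]=21
$t7=21&12=4
$t1=100+4=104
$t2=1+1=2
cmp $t2, 5  (cmp 2,5)
bne L1: taken
$t7=4+16=20
$t7=M[104]=29
$t7=29&12=12
$t1=104+4=108
$t2=2+1=3
cmp $t2, 5  (cmp 3,5)
bne L1: taken
$t7=12+16=28
$t7=M[108]=3
$t7=3&12=0
$t1=108+4=112
$t2=3+1=4
cmp $t2, 5  (cmp 4,5)
bne L1: taken
$t7=0+16=16
$t7=M[112]=22
$t7=22&12=4
$t1=112+4=116
$t2=4+1=5
cmp $t2, 5  (cmp 5,5)
bne L1: not taken
$t7=4-5=-1
sw $t7, (112) → M[112]=-1
halt.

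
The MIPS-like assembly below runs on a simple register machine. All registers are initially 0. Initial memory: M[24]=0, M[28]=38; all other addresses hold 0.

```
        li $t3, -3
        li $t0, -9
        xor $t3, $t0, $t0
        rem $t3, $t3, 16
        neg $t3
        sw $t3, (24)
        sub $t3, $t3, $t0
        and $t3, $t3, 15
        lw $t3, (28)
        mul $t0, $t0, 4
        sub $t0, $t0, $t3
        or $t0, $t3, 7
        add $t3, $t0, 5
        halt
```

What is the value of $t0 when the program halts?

after li $t3, -3: $t3=-3
after li $t0, -9: $t0=-9
after xor $t3, $t0, $t0: $t3=(-9)^(-9)=0
after rem $t3, $t3, 16: $t3=0%16=0
after neg $t3: $t3=-(0)=0
sw $t3, (24) → M[24]=0
after sub $t3, $t3, $t0: $t3=0-(-9)=9
after and $t3, $t3, 15: $t3=9&15=9
after lw $t3, (28): $t3=M[28]=38
after mul $t0, $t0, 4: $t0=(-9)*4=-36
after sub $t0, $t0, $t3: $t0=(-36)-38=-74
after or $t0, $t3, 7: $t0=38|7=39
after add $t3, $t0, 5: $t3=39+5=44
halt.

39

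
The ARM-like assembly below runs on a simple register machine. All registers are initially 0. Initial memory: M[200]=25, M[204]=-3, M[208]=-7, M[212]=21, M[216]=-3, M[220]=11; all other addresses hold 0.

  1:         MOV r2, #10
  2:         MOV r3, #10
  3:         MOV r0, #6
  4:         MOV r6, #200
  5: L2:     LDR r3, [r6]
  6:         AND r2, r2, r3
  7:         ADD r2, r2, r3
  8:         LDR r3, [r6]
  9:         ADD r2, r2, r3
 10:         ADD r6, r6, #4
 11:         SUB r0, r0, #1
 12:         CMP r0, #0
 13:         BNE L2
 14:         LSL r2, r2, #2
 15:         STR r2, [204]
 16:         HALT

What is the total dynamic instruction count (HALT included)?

after MOV r2, #10: r2=10
after MOV r3, #10: r3=10
after MOV r0, #6: r0=6
after MOV r6, #200: r6=200
after LDR r3, [r6]: r3=M[200]=25
after AND r2, r2, r3: r2=10&25=8
after ADD r2, r2, r3: r2=8+25=33
after LDR r3, [r6]: r3=M[200]=25
after ADD r2, r2, r3: r2=33+25=58
after ADD r6, r6, #4: r6=200+4=204
after SUB r0, r0, #1: r0=6-1=5
CMP r0, #0  (cmp 5,0)
BNE L2: taken
after LDR r3, [r6]: r3=M[204]=-3
after AND r2, r2, r3: r2=58&(-3)=56
after ADD r2, r2, r3: r2=56+(-3)=53
after LDR r3, [r6]: r3=M[204]=-3
after ADD r2, r2, r3: r2=53+(-3)=50
after ADD r6, r6, #4: r6=204+4=208
after SUB r0, r0, #1: r0=5-1=4
CMP r0, #0  (cmp 4,0)
BNE L2: taken
after LDR r3, [r6]: r3=M[208]=-7
after AND r2, r2, r3: r2=50&(-7)=48
after ADD r2, r2, r3: r2=48+(-7)=41
after LDR r3, [r6]: r3=M[208]=-7
after ADD r2, r2, r3: r2=41+(-7)=34
after ADD r6, r6, #4: r6=208+4=212
after SUB r0, r0, #1: r0=4-1=3
CMP r0, #0  (cmp 3,0)
BNE L2: taken
after LDR r3, [r6]: r3=M[212]=21
after AND r2, r2, r3: r2=34&21=0
after ADD r2, r2, r3: r2=0+21=21
after LDR r3, [r6]: r3=M[212]=21
after ADD r2, r2, r3: r2=21+21=42
after ADD r6, r6, #4: r6=212+4=216
after SUB r0, r0, #1: r0=3-1=2
CMP r0, #0  (cmp 2,0)
BNE L2: taken
after LDR r3, [r6]: r3=M[216]=-3
after AND r2, r2, r3: r2=42&(-3)=40
after ADD r2, r2, r3: r2=40+(-3)=37
after LDR r3, [r6]: r3=M[216]=-3
after ADD r2, r2, r3: r2=37+(-3)=34
after ADD r6, r6, #4: r6=216+4=220
after SUB r0, r0, #1: r0=2-1=1
CMP r0, #0  (cmp 1,0)
BNE L2: taken
after LDR r3, [r6]: r3=M[220]=11
after AND r2, r2, r3: r2=34&11=2
after ADD r2, r2, r3: r2=2+11=13
after LDR r3, [r6]: r3=M[220]=11
after ADD r2, r2, r3: r2=13+11=24
after ADD r6, r6, #4: r6=220+4=224
after SUB r0, r0, #1: r0=1-1=0
CMP r0, #0  (cmp 0,0)
BNE L2: not taken
after LSL r2, r2, #2: r2=24<<2=96
STR r2, [204] → M[204]=96
halt.
Total executed instructions: 61.

61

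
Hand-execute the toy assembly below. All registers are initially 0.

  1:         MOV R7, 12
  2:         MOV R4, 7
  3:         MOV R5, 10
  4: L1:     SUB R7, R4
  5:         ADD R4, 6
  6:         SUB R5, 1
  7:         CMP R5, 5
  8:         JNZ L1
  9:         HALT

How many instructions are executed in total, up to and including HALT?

29

R7=12
R4=7
R5=10
R7=12-7=5
R4=7+6=13
R5=10-1=9
CMP R5, 5  (cmp 9,5)
JNZ L1: taken
R7=5-13=-8
R4=13+6=19
R5=9-1=8
CMP R5, 5  (cmp 8,5)
JNZ L1: taken
R7=(-8)-19=-27
R4=19+6=25
R5=8-1=7
CMP R5, 5  (cmp 7,5)
JNZ L1: taken
R7=(-27)-25=-52
R4=25+6=31
R5=7-1=6
CMP R5, 5  (cmp 6,5)
JNZ L1: taken
R7=(-52)-31=-83
R4=31+6=37
R5=6-1=5
CMP R5, 5  (cmp 5,5)
JNZ L1: not taken
halt.
Total executed instructions: 29.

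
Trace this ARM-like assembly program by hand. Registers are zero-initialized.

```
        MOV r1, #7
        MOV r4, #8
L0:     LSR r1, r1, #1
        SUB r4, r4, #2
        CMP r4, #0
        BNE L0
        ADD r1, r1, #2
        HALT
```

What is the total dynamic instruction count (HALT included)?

after MOV r1, #7: r1=7
after MOV r4, #8: r4=8
after LSR r1, r1, #1: r1=7>>1=3
after SUB r4, r4, #2: r4=8-2=6
CMP r4, #0  (cmp 6,0)
BNE L0: taken
after LSR r1, r1, #1: r1=3>>1=1
after SUB r4, r4, #2: r4=6-2=4
CMP r4, #0  (cmp 4,0)
BNE L0: taken
after LSR r1, r1, #1: r1=1>>1=0
after SUB r4, r4, #2: r4=4-2=2
CMP r4, #0  (cmp 2,0)
BNE L0: taken
after LSR r1, r1, #1: r1=0>>1=0
after SUB r4, r4, #2: r4=2-2=0
CMP r4, #0  (cmp 0,0)
BNE L0: not taken
after ADD r1, r1, #2: r1=0+2=2
halt.
Total executed instructions: 20.

20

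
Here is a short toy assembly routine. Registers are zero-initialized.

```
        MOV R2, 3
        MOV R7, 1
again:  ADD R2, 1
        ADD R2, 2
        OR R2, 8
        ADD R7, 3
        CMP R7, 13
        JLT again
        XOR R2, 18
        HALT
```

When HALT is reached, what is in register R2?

MOV R2, 3 → R2=3
MOV R7, 1 → R7=1
ADD R2, 1 → R2=3+1=4
ADD R2, 2 → R2=4+2=6
OR R2, 8 → R2=6|8=14
ADD R7, 3 → R7=1+3=4
CMP R7, 13  (cmp 4,13)
JLT again: taken
ADD R2, 1 → R2=14+1=15
ADD R2, 2 → R2=15+2=17
OR R2, 8 → R2=17|8=25
ADD R7, 3 → R7=4+3=7
CMP R7, 13  (cmp 7,13)
JLT again: taken
ADD R2, 1 → R2=25+1=26
ADD R2, 2 → R2=26+2=28
OR R2, 8 → R2=28|8=28
ADD R7, 3 → R7=7+3=10
CMP R7, 13  (cmp 10,13)
JLT again: taken
ADD R2, 1 → R2=28+1=29
ADD R2, 2 → R2=29+2=31
OR R2, 8 → R2=31|8=31
ADD R7, 3 → R7=10+3=13
CMP R7, 13  (cmp 13,13)
JLT again: not taken
XOR R2, 18 → R2=31^18=13
halt.

13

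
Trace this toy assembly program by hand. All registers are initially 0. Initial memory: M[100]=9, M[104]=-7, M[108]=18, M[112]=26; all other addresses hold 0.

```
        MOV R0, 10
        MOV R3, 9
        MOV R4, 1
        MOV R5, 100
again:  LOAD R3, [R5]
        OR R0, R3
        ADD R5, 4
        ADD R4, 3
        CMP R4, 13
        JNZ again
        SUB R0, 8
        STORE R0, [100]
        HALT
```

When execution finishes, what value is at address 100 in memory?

R0=10
R3=9
R4=1
R5=100
R3=M[100]=9
R0=10|9=11
R5=100+4=104
R4=1+3=4
CMP R4, 13  (cmp 4,13)
JNZ again: taken
R3=M[104]=-7
R0=11|(-7)=-5
R5=104+4=108
R4=4+3=7
CMP R4, 13  (cmp 7,13)
JNZ again: taken
R3=M[108]=18
R0=(-5)|18=-5
R5=108+4=112
R4=7+3=10
CMP R4, 13  (cmp 10,13)
JNZ again: taken
R3=M[112]=26
R0=(-5)|26=-5
R5=112+4=116
R4=10+3=13
CMP R4, 13  (cmp 13,13)
JNZ again: not taken
R0=(-5)-8=-13
STORE R0, [100] → M[100]=-13
halt.

-13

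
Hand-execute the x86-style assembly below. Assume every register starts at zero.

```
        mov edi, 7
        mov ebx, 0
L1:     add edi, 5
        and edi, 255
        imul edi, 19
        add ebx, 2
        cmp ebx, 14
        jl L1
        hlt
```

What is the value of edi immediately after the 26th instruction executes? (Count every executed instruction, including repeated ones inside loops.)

4655

after mov edi, 7: edi=7
after mov ebx, 0: ebx=0
after add edi, 5: edi=7+5=12
after and edi, 255: edi=12&255=12
after imul edi, 19: edi=12*19=228
after add ebx, 2: ebx=0+2=2
cmp ebx, 14  (cmp 2,14)
jl L1: taken
after add edi, 5: edi=228+5=233
after and edi, 255: edi=233&255=233
after imul edi, 19: edi=233*19=4427
after add ebx, 2: ebx=2+2=4
cmp ebx, 14  (cmp 4,14)
jl L1: taken
after add edi, 5: edi=4427+5=4432
after and edi, 255: edi=4432&255=80
after imul edi, 19: edi=80*19=1520
after add ebx, 2: ebx=4+2=6
cmp ebx, 14  (cmp 6,14)
jl L1: taken
after add edi, 5: edi=1520+5=1525
after and edi, 255: edi=1525&255=245
after imul edi, 19: edi=245*19=4655
after add ebx, 2: ebx=6+2=8
cmp ebx, 14  (cmp 8,14)
jl L1: taken
After step 26: edi = 4655.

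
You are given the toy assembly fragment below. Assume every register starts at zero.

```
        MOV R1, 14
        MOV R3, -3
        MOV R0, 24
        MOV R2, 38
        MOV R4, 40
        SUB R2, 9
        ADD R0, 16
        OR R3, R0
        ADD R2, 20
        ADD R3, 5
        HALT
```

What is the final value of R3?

2

MOV R1, 14 → R1=14
MOV R3, -3 → R3=-3
MOV R0, 24 → R0=24
MOV R2, 38 → R2=38
MOV R4, 40 → R4=40
SUB R2, 9 → R2=38-9=29
ADD R0, 16 → R0=24+16=40
OR R3, R0 → R3=(-3)|40=-3
ADD R2, 20 → R2=29+20=49
ADD R3, 5 → R3=(-3)+5=2
halt.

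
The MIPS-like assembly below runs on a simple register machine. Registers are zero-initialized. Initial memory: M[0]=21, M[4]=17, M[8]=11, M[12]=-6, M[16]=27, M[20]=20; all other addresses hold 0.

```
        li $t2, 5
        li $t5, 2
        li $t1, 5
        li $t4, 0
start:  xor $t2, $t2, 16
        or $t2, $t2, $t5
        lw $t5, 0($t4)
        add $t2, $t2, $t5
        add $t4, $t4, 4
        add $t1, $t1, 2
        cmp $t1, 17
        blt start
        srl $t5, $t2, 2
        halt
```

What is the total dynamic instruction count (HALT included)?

li $t2, 5 → $t2=5
li $t5, 2 → $t5=2
li $t1, 5 → $t1=5
li $t4, 0 → $t4=0
xor $t2, $t2, 16 → $t2=5^16=21
or $t2, $t2, $t5 → $t2=21|2=23
lw $t5, 0($t4) → $t5=M[0]=21
add $t2, $t2, $t5 → $t2=23+21=44
add $t4, $t4, 4 → $t4=0+4=4
add $t1, $t1, 2 → $t1=5+2=7
cmp $t1, 17  (cmp 7,17)
blt start: taken
xor $t2, $t2, 16 → $t2=44^16=60
or $t2, $t2, $t5 → $t2=60|21=61
lw $t5, 0($t4) → $t5=M[4]=17
add $t2, $t2, $t5 → $t2=61+17=78
add $t4, $t4, 4 → $t4=4+4=8
add $t1, $t1, 2 → $t1=7+2=9
cmp $t1, 17  (cmp 9,17)
blt start: taken
xor $t2, $t2, 16 → $t2=78^16=94
or $t2, $t2, $t5 → $t2=94|17=95
lw $t5, 0($t4) → $t5=M[8]=11
add $t2, $t2, $t5 → $t2=95+11=106
add $t4, $t4, 4 → $t4=8+4=12
add $t1, $t1, 2 → $t1=9+2=11
cmp $t1, 17  (cmp 11,17)
blt start: taken
xor $t2, $t2, 16 → $t2=106^16=122
or $t2, $t2, $t5 → $t2=122|11=123
lw $t5, 0($t4) → $t5=M[12]=-6
add $t2, $t2, $t5 → $t2=123+(-6)=117
add $t4, $t4, 4 → $t4=12+4=16
add $t1, $t1, 2 → $t1=11+2=13
cmp $t1, 17  (cmp 13,17)
blt start: taken
xor $t2, $t2, 16 → $t2=117^16=101
or $t2, $t2, $t5 → $t2=101|(-6)=-1
lw $t5, 0($t4) → $t5=M[16]=27
add $t2, $t2, $t5 → $t2=(-1)+27=26
add $t4, $t4, 4 → $t4=16+4=20
add $t1, $t1, 2 → $t1=13+2=15
cmp $t1, 17  (cmp 15,17)
blt start: taken
xor $t2, $t2, 16 → $t2=26^16=10
or $t2, $t2, $t5 → $t2=10|27=27
lw $t5, 0($t4) → $t5=M[20]=20
add $t2, $t2, $t5 → $t2=27+20=47
add $t4, $t4, 4 → $t4=20+4=24
add $t1, $t1, 2 → $t1=15+2=17
cmp $t1, 17  (cmp 17,17)
blt start: not taken
srl $t5, $t2, 2 → $t5=47>>2=11
halt.
Total executed instructions: 54.

54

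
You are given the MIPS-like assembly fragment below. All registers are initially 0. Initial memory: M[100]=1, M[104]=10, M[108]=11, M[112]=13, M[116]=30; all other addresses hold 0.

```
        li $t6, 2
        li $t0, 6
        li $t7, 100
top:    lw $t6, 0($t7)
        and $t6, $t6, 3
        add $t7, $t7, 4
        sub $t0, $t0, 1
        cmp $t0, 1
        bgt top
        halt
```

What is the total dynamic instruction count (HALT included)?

$t6=2
$t0=6
$t7=100
$t6=M[100]=1
$t6=1&3=1
$t7=100+4=104
$t0=6-1=5
cmp $t0, 1  (cmp 5,1)
bgt top: taken
$t6=M[104]=10
$t6=10&3=2
$t7=104+4=108
$t0=5-1=4
cmp $t0, 1  (cmp 4,1)
bgt top: taken
$t6=M[108]=11
$t6=11&3=3
$t7=108+4=112
$t0=4-1=3
cmp $t0, 1  (cmp 3,1)
bgt top: taken
$t6=M[112]=13
$t6=13&3=1
$t7=112+4=116
$t0=3-1=2
cmp $t0, 1  (cmp 2,1)
bgt top: taken
$t6=M[116]=30
$t6=30&3=2
$t7=116+4=120
$t0=2-1=1
cmp $t0, 1  (cmp 1,1)
bgt top: not taken
halt.
Total executed instructions: 34.

34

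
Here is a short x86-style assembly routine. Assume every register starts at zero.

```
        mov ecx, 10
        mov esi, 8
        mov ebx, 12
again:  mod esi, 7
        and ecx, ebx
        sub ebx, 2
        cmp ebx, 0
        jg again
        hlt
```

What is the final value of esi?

1

mov ecx, 10 → ecx=10
mov esi, 8 → esi=8
mov ebx, 12 → ebx=12
mod esi, 7 → esi=8%7=1
and ecx, ebx → ecx=10&12=8
sub ebx, 2 → ebx=12-2=10
cmp ebx, 0  (cmp 10,0)
jg again: taken
mod esi, 7 → esi=1%7=1
and ecx, ebx → ecx=8&10=8
sub ebx, 2 → ebx=10-2=8
cmp ebx, 0  (cmp 8,0)
jg again: taken
mod esi, 7 → esi=1%7=1
and ecx, ebx → ecx=8&8=8
sub ebx, 2 → ebx=8-2=6
cmp ebx, 0  (cmp 6,0)
jg again: taken
mod esi, 7 → esi=1%7=1
and ecx, ebx → ecx=8&6=0
sub ebx, 2 → ebx=6-2=4
cmp ebx, 0  (cmp 4,0)
jg again: taken
mod esi, 7 → esi=1%7=1
and ecx, ebx → ecx=0&4=0
sub ebx, 2 → ebx=4-2=2
cmp ebx, 0  (cmp 2,0)
jg again: taken
mod esi, 7 → esi=1%7=1
and ecx, ebx → ecx=0&2=0
sub ebx, 2 → ebx=2-2=0
cmp ebx, 0  (cmp 0,0)
jg again: not taken
halt.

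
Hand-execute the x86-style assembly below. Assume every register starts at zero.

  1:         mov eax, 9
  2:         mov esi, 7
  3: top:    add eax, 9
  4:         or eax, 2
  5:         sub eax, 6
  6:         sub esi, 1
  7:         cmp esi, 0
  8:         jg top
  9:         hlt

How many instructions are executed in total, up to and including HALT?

eax=9
esi=7
eax=9+9=18
eax=18|2=18
eax=18-6=12
esi=7-1=6
cmp esi, 0  (cmp 6,0)
jg top: taken
eax=12+9=21
eax=21|2=23
eax=23-6=17
esi=6-1=5
cmp esi, 0  (cmp 5,0)
jg top: taken
eax=17+9=26
eax=26|2=26
eax=26-6=20
esi=5-1=4
cmp esi, 0  (cmp 4,0)
jg top: taken
eax=20+9=29
eax=29|2=31
eax=31-6=25
esi=4-1=3
cmp esi, 0  (cmp 3,0)
jg top: taken
eax=25+9=34
eax=34|2=34
eax=34-6=28
esi=3-1=2
cmp esi, 0  (cmp 2,0)
jg top: taken
eax=28+9=37
eax=37|2=39
eax=39-6=33
esi=2-1=1
cmp esi, 0  (cmp 1,0)
jg top: taken
eax=33+9=42
eax=42|2=42
eax=42-6=36
esi=1-1=0
cmp esi, 0  (cmp 0,0)
jg top: not taken
halt.
Total executed instructions: 45.

45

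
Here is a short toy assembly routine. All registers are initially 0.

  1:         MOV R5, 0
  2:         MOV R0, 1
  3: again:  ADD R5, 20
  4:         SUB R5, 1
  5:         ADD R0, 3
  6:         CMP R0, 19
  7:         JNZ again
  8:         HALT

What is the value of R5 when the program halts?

114

after MOV R5, 0: R5=0
after MOV R0, 1: R0=1
after ADD R5, 20: R5=0+20=20
after SUB R5, 1: R5=20-1=19
after ADD R0, 3: R0=1+3=4
CMP R0, 19  (cmp 4,19)
JNZ again: taken
after ADD R5, 20: R5=19+20=39
after SUB R5, 1: R5=39-1=38
after ADD R0, 3: R0=4+3=7
CMP R0, 19  (cmp 7,19)
JNZ again: taken
after ADD R5, 20: R5=38+20=58
after SUB R5, 1: R5=58-1=57
after ADD R0, 3: R0=7+3=10
CMP R0, 19  (cmp 10,19)
JNZ again: taken
after ADD R5, 20: R5=57+20=77
after SUB R5, 1: R5=77-1=76
after ADD R0, 3: R0=10+3=13
CMP R0, 19  (cmp 13,19)
JNZ again: taken
after ADD R5, 20: R5=76+20=96
after SUB R5, 1: R5=96-1=95
after ADD R0, 3: R0=13+3=16
CMP R0, 19  (cmp 16,19)
JNZ again: taken
after ADD R5, 20: R5=95+20=115
after SUB R5, 1: R5=115-1=114
after ADD R0, 3: R0=16+3=19
CMP R0, 19  (cmp 19,19)
JNZ again: not taken
halt.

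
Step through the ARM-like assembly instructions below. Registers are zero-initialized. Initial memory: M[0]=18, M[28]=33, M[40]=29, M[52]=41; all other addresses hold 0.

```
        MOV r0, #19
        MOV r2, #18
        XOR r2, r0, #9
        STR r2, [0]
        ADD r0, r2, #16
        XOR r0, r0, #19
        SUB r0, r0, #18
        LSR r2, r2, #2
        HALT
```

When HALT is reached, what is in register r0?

39

MOV r0, #19 → r0=19
MOV r2, #18 → r2=18
XOR r2, r0, #9 → r2=19^9=26
STR r2, [0] → M[0]=26
ADD r0, r2, #16 → r0=26+16=42
XOR r0, r0, #19 → r0=42^19=57
SUB r0, r0, #18 → r0=57-18=39
LSR r2, r2, #2 → r2=26>>2=6
halt.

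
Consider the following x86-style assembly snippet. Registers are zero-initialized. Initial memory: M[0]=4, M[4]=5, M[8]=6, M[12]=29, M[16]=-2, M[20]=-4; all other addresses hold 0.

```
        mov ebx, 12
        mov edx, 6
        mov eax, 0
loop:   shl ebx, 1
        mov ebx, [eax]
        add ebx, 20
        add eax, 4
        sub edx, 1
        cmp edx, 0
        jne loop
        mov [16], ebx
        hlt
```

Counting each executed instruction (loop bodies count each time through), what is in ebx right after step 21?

mov ebx, 12 → ebx=12
mov edx, 6 → edx=6
mov eax, 0 → eax=0
shl ebx, 1 → ebx=12<<1=24
mov ebx, [eax] → ebx=M[0]=4
add ebx, 20 → ebx=4+20=24
add eax, 4 → eax=0+4=4
sub edx, 1 → edx=6-1=5
cmp edx, 0  (cmp 5,0)
jne loop: taken
shl ebx, 1 → ebx=24<<1=48
mov ebx, [eax] → ebx=M[4]=5
add ebx, 20 → ebx=5+20=25
add eax, 4 → eax=4+4=8
sub edx, 1 → edx=5-1=4
cmp edx, 0  (cmp 4,0)
jne loop: taken
shl ebx, 1 → ebx=25<<1=50
mov ebx, [eax] → ebx=M[8]=6
add ebx, 20 → ebx=6+20=26
add eax, 4 → eax=8+4=12
After step 21: ebx = 26.

26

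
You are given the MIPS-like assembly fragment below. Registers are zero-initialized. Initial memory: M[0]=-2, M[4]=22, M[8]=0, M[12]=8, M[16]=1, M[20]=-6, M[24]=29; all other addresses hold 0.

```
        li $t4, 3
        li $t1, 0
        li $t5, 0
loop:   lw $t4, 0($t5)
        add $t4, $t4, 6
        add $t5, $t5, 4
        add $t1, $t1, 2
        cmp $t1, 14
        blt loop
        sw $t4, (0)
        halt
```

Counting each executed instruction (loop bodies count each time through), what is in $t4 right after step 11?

28

after li $t4, 3: $t4=3
after li $t1, 0: $t1=0
after li $t5, 0: $t5=0
after lw $t4, 0($t5): $t4=M[0]=-2
after add $t4, $t4, 6: $t4=(-2)+6=4
after add $t5, $t5, 4: $t5=0+4=4
after add $t1, $t1, 2: $t1=0+2=2
cmp $t1, 14  (cmp 2,14)
blt loop: taken
after lw $t4, 0($t5): $t4=M[4]=22
after add $t4, $t4, 6: $t4=22+6=28
After step 11: $t4 = 28.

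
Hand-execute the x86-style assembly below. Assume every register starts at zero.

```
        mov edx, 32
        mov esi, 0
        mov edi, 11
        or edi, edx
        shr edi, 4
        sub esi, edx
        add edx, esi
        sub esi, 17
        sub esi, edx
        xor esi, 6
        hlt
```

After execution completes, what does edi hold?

mov edx, 32 → edx=32
mov esi, 0 → esi=0
mov edi, 11 → edi=11
or edi, edx → edi=11|32=43
shr edi, 4 → edi=43>>4=2
sub esi, edx → esi=0-32=-32
add edx, esi → edx=32+(-32)=0
sub esi, 17 → esi=(-32)-17=-49
sub esi, edx → esi=(-49)-0=-49
xor esi, 6 → esi=(-49)^6=-55
halt.

2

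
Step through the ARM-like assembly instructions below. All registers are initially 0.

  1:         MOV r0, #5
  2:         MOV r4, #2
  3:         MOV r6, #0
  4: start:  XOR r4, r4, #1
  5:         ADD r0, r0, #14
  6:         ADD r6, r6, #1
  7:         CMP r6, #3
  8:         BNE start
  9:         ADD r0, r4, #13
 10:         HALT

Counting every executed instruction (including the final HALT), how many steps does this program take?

r0=5
r4=2
r6=0
r4=2^1=3
r0=5+14=19
r6=0+1=1
CMP r6, #3  (cmp 1,3)
BNE start: taken
r4=3^1=2
r0=19+14=33
r6=1+1=2
CMP r6, #3  (cmp 2,3)
BNE start: taken
r4=2^1=3
r0=33+14=47
r6=2+1=3
CMP r6, #3  (cmp 3,3)
BNE start: not taken
r0=3+13=16
halt.
Total executed instructions: 20.

20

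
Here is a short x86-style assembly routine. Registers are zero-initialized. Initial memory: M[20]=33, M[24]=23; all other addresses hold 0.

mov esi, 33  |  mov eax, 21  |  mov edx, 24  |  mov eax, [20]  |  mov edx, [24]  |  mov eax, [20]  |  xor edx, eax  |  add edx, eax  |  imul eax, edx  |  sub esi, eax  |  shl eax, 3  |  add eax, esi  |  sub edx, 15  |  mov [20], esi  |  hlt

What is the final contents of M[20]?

-2838

after mov esi, 33: esi=33
after mov eax, 21: eax=21
after mov edx, 24: edx=24
after mov eax, [20]: eax=M[20]=33
after mov edx, [24]: edx=M[24]=23
after mov eax, [20]: eax=M[20]=33
after xor edx, eax: edx=23^33=54
after add edx, eax: edx=54+33=87
after imul eax, edx: eax=33*87=2871
after sub esi, eax: esi=33-2871=-2838
after shl eax, 3: eax=2871<<3=22968
after add eax, esi: eax=22968+(-2838)=20130
after sub edx, 15: edx=87-15=72
mov [20], esi → M[20]=-2838
halt.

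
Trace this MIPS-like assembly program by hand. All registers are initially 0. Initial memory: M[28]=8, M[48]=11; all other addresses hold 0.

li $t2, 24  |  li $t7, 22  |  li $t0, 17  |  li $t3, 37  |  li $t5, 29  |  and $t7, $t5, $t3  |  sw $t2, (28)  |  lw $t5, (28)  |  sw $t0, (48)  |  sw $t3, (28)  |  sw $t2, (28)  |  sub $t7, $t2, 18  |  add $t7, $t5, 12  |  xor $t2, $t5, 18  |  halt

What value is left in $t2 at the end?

$t2=24
$t7=22
$t0=17
$t3=37
$t5=29
$t7=29&37=5
sw $t2, (28) → M[28]=24
$t5=M[28]=24
sw $t0, (48) → M[48]=17
sw $t3, (28) → M[28]=37
sw $t2, (28) → M[28]=24
$t7=24-18=6
$t7=24+12=36
$t2=24^18=10
halt.

10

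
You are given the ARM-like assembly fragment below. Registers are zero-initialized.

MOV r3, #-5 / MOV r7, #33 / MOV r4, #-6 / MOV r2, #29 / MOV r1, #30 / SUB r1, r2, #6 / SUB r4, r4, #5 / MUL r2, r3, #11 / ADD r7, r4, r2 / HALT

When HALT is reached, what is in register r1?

23

r3=-5
r7=33
r4=-6
r2=29
r1=30
r1=29-6=23
r4=(-6)-5=-11
r2=(-5)*11=-55
r7=(-11)+(-55)=-66
halt.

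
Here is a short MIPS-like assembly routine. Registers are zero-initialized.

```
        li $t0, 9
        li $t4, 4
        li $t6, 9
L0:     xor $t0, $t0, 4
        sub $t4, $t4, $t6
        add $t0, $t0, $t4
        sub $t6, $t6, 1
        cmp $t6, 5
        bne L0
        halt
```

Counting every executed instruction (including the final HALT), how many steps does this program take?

28

after li $t0, 9: $t0=9
after li $t4, 4: $t4=4
after li $t6, 9: $t6=9
after xor $t0, $t0, 4: $t0=9^4=13
after sub $t4, $t4, $t6: $t4=4-9=-5
after add $t0, $t0, $t4: $t0=13+(-5)=8
after sub $t6, $t6, 1: $t6=9-1=8
cmp $t6, 5  (cmp 8,5)
bne L0: taken
after xor $t0, $t0, 4: $t0=8^4=12
after sub $t4, $t4, $t6: $t4=(-5)-8=-13
after add $t0, $t0, $t4: $t0=12+(-13)=-1
after sub $t6, $t6, 1: $t6=8-1=7
cmp $t6, 5  (cmp 7,5)
bne L0: taken
after xor $t0, $t0, 4: $t0=(-1)^4=-5
after sub $t4, $t4, $t6: $t4=(-13)-7=-20
after add $t0, $t0, $t4: $t0=(-5)+(-20)=-25
after sub $t6, $t6, 1: $t6=7-1=6
cmp $t6, 5  (cmp 6,5)
bne L0: taken
after xor $t0, $t0, 4: $t0=(-25)^4=-29
after sub $t4, $t4, $t6: $t4=(-20)-6=-26
after add $t0, $t0, $t4: $t0=(-29)+(-26)=-55
after sub $t6, $t6, 1: $t6=6-1=5
cmp $t6, 5  (cmp 5,5)
bne L0: not taken
halt.
Total executed instructions: 28.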